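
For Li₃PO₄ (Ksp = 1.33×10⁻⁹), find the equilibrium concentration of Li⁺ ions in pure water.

7.95×10⁻³ M

Li₃PO₄(s) ⇌ 3 Li⁺(aq) + PO₄³⁻(aq)
For each mole of Li₃PO₄ that dissolves per liter, [Li⁺] = 3s and [PO₄³⁻] = s; let s denote this solubility.
Ksp = [Li⁺]^3[PO₄³⁻] = (3s)^3 · s = 27s^4 = 1.33×10⁻⁹
s = 2.65×10⁻³ M
[Li⁺] = 3s = 7.95×10⁻³ M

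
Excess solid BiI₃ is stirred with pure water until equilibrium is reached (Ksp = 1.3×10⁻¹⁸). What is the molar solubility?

1.5×10⁻⁵ M

BiI₃(s) ⇌ Bi³⁺(aq) + 3 I⁻(aq)
With molar solubility s: [Bi³⁺] = s, [I⁻] = 3s.
Ksp = [Bi³⁺][I⁻]^3 = s · (3s)^3 = 27s^4
27s^4 = 1.3×10⁻¹⁸  ⇒  s^4 = 4.8×10⁻²⁰
s = (4.8×10⁻²⁰)^(1/4) = 1.5×10⁻⁵ mol/L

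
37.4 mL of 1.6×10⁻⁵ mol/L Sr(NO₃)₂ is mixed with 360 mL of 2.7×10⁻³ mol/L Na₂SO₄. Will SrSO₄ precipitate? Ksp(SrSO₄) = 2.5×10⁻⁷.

No

The combined volume is 397.4 mL.
[Sr²⁺] = (1.6×10⁻⁵)(37.4)/397.4 = 1.5×10⁻⁶ mol/L
[SO₄²⁻] = (2.7×10⁻³)(360)/397.4 = 2.4×10⁻³ mol/L
Q = [Sr²⁺][SO₄²⁻] = 3.7×10⁻⁹
Since Q (3.7×10⁻⁹) is less than Ksp (2.5×10⁻⁷), no SrSO₄ precipitates.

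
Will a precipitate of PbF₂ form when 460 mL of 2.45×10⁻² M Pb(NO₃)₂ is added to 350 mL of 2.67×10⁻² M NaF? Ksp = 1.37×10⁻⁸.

Yes

After mixing, V = 460 mL + 350 mL = 810 mL.
[Pb²⁺] = (2.45×10⁻²)(460)/810 = 1.39×10⁻² M
[F⁻] = (2.67×10⁻²)(350)/810 = 1.15×10⁻² M
Q = [Pb²⁺][F⁻]^2 = 1.85×10⁻⁶
Q = 1.85×10⁻⁶ > Ksp = 1.37×10⁻⁸, so the solution is supersaturated and PbF₂ precipitates.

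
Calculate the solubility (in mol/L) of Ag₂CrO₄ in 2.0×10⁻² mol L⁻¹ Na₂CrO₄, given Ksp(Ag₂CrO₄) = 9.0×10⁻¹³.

3.4×10⁻⁶ M

Ag₂CrO₄(s) ⇌ 2 Ag⁺(aq) + CrO₄²⁻(aq)
Let s be the solubility of Ag₂CrO₄ here. The common ion gives [CrO₄²⁻] ≈ 2.0×10⁻² mol L⁻¹, and [Ag⁺] = 2s.
Ksp = [Ag⁺]^2[CrO₄²⁻] = (2s)^2(2.0×10⁻²)
(2s)^2 = 9.0×10⁻¹³ / (2.0×10⁻²) = 4.5×10⁻¹¹
s = 3.4×10⁻⁶ mol L⁻¹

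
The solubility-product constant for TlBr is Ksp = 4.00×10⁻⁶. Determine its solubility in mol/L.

2.00×10⁻³ M

TlBr(s) ⇌ Tl⁺(aq) + Br⁻(aq)
If s mol/L of TlBr dissolves, [Tl⁺] = s and [Br⁻] = s.
Ksp = [Tl⁺][Br⁻] = s · s = s^2
s^2 = 4.00×10⁻⁶
Taking the 2nd root, s = 2.00×10⁻³ mol/L.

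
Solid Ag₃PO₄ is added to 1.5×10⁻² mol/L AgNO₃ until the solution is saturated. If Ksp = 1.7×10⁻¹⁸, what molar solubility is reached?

5.0×10⁻¹³ M

Ag₃PO₄(s) ⇌ 3 Ag⁺(aq) + PO₄³⁻(aq)
Let s be the solubility of Ag₃PO₄ here. The common ion gives [Ag⁺] ≈ 1.5×10⁻² mol/L, and [PO₄³⁻] = s.
Ksp = [Ag⁺]^3[PO₄³⁻] = (1.5×10⁻²)^3s
s = 1.7×10⁻¹⁸ / (1.5×10⁻²)^3 = 5.0×10⁻¹³
s = 5.0×10⁻¹³ mol/L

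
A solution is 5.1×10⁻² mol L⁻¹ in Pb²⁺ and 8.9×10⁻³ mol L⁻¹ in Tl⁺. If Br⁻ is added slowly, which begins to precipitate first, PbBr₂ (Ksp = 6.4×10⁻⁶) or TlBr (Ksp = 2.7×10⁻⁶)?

TlBr

Precipitation of each salt begins when its ion product equals Ksp.
For PbBr₂: [Br⁻] = (Ksp/[Pb²⁺])^(1/2) = 1.1×10⁻² mol L⁻¹
For TlBr: [Br⁻] = (Ksp/[Tl⁺]) = 3.0×10⁻⁴ mol L⁻¹
TlBr requires the lower [Br⁻], so it precipitates first.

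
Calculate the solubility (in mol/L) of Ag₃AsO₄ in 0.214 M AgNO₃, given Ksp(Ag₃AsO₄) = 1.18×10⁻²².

Ag₃AsO₄(s) ⇌ 3 Ag⁺(aq) + AsO₄³⁻(aq)
The solution already contains Ag⁺ at 0.214 M. Let s be the molar solubility of Ag₃AsO₄.
[Ag⁺] ≈ 0.214 M (common ion dominates); [AsO₄³⁻] = s.
Ksp = [Ag⁺]^3[AsO₄³⁻] = (0.214)^3s
s = 1.18×10⁻²² / (0.214)^3 = 1.20×10⁻²⁰
s = 1.20×10⁻²⁰ M

1.20×10⁻²⁰ M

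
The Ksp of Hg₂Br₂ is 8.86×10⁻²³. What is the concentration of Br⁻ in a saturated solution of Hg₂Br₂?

Hg₂Br₂(s) ⇌ Hg₂²⁺(aq) + 2 Br⁻(aq)
Let s be the molar solubility. Then [Hg₂²⁺] = s and [Br⁻] = 2s.
Ksp = [Hg₂²⁺][Br⁻]^2 = s · (2s)^2 = 4s^3 = 8.86×10⁻²³
s = 2.81×10⁻⁸ M
[Br⁻] = 2s = 5.62×10⁻⁸ M

5.62×10⁻⁸ M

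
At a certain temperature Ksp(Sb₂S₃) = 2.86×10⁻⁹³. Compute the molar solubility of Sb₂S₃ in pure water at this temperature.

1.22×10⁻¹⁹ M

Sb₂S₃(s) ⇌ 2 Sb³⁺(aq) + 3 S²⁻(aq)
With molar solubility s: [Sb³⁺] = 2s, [S²⁻] = 3s.
Ksp = [Sb³⁺]^2[S²⁻]^3 = (2s)^2 · (3s)^3 = 108s^5
108s^5 = 2.86×10⁻⁹³  ⇒  s^5 = 2.65×10⁻⁹⁵
s = (2.65×10⁻⁹⁵)^(1/5) = 1.22×10⁻¹⁹ mol/L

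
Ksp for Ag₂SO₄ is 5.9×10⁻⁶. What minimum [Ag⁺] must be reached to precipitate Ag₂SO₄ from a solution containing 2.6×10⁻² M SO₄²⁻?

A salt starts to precipitate once the ion product Q reaches its Ksp.
Ag₂SO₄(s) ⇌ 2 Ag⁺(aq) + SO₄²⁻(aq)
Ksp = [Ag⁺]^2[SO₄²⁻] = [Ag⁺]^2(2.6×10⁻²)
[Ag⁺]^2 = 5.9×10⁻⁶ / (2.6×10⁻²) = 2.3×10⁻⁴
[Ag⁺] = 1.5×10⁻² M

1.5×10⁻² M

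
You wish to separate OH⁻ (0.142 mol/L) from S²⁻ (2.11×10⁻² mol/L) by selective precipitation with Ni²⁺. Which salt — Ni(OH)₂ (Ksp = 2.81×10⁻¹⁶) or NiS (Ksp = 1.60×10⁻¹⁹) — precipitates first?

Each salt precipitates once Q = Ksp for that salt.
For Ni(OH)₂: [Ni²⁺] = (Ksp/[OH⁻]^2) = 1.39×10⁻¹⁴ mol/L
For NiS: [Ni²⁺] = (Ksp/[S²⁻]) = 7.58×10⁻¹⁸ mol/L
The smaller threshold [Ni²⁺] is reached first, so NiS precipitates first.

NiS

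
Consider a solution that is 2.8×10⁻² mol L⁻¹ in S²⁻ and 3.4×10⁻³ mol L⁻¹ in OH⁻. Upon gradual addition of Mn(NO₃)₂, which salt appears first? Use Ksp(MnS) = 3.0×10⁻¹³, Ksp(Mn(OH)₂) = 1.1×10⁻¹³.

MnS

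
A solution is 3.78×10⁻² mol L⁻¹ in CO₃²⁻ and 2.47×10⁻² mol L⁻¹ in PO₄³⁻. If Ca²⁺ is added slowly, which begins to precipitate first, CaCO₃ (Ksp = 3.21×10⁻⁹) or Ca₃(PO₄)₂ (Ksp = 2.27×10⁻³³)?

Ca₃(PO₄)₂

A salt starts to precipitate once the ion product Q reaches its Ksp.
For CaCO₃: [Ca²⁺] = (Ksp/[CO₃²⁻]) = 8.49×10⁻⁸ mol L⁻¹
For Ca₃(PO₄)₂: [Ca²⁺] = (Ksp/[PO₄³⁻]^2)^(1/3) = 1.55×10⁻¹⁰ mol L⁻¹
Since Ca₃(PO₄)₂ needs less Ca²⁺ to reach saturation, it precipitates first.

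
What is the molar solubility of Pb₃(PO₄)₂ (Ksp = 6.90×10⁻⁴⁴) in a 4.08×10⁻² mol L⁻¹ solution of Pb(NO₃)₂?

1.59×10⁻²⁰ M

Pb₃(PO₄)₂(s) ⇌ 3 Pb²⁺(aq) + 2 PO₄³⁻(aq)
Pb²⁺ is already present at 4.08×10⁻² mol L⁻¹. If s mol/L of Pb₃(PO₄)₂ dissolves, [PO₄³⁻] = 2s while [Pb²⁺] ≈ 4.08×10⁻² mol L⁻¹.
Ksp = [Pb²⁺]^3[PO₄³⁻]^2 = (4.08×10⁻²)^3(2s)^2
(2s)^2 = 6.90×10⁻⁴⁴ / (4.08×10⁻²)^3 = 1.02×10⁻³⁹
s = 1.59×10⁻²⁰ mol L⁻¹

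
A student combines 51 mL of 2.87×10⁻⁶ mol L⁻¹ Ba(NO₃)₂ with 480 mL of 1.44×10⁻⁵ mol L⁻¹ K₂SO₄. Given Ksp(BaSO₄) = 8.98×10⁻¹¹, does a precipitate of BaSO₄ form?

No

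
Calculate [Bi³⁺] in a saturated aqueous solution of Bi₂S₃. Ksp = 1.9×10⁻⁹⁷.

3.5×10⁻²⁰ M

Bi₂S₃(s) ⇌ 2 Bi³⁺(aq) + 3 S²⁻(aq)
If s mol/L of Bi₂S₃ dissolves, [Bi³⁺] = 2s and [S²⁻] = 3s.
Ksp = [Bi³⁺]^2[S²⁻]^3 = (2s)^2 · (3s)^3 = 108s^5 = 1.9×10⁻⁹⁷
s = 1.8×10⁻²⁰ mol L⁻¹
[Bi³⁺] = 2s = 3.5×10⁻²⁰ mol L⁻¹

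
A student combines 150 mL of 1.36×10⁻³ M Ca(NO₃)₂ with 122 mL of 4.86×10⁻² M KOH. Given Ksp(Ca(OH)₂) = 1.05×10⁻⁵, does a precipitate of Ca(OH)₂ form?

Total volume after mixing = 150 + 122 = 272 mL.
[Ca²⁺] = (1.36×10⁻³)(150)/272 = 7.50×10⁻⁴ M
[OH⁻] = (4.86×10⁻²)(122)/272 = 2.18×10⁻² M
Q = [Ca²⁺][OH⁻]^2 = 3.56×10⁻⁷
Q = 3.56×10⁻⁷ < Ksp = 1.05×10⁻⁵, so the solution is unsaturated and no precipitate forms.

No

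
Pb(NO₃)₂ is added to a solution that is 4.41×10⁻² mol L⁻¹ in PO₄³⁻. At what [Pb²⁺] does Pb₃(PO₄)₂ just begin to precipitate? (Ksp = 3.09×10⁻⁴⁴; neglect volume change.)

Precipitation of each salt begins when its ion product equals Ksp.
Pb₃(PO₄)₂(s) ⇌ 3 Pb²⁺(aq) + 2 PO₄³⁻(aq)
Ksp = [Pb²⁺]^3[PO₄³⁻]^2 = [Pb²⁺]^3(4.41×10⁻²)^2
[Pb²⁺]^3 = 3.09×10⁻⁴⁴ / (4.41×10⁻²)^2 = 1.59×10⁻⁴¹
[Pb²⁺] = 2.51×10⁻¹⁴ mol L⁻¹

2.51×10⁻¹⁴ M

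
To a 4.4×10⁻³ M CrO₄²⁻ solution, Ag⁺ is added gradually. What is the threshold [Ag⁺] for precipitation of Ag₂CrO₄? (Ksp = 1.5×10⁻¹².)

A salt starts to precipitate once the ion product Q reaches its Ksp.
Ag₂CrO₄(s) ⇌ 2 Ag⁺(aq) + CrO₄²⁻(aq)
Ksp = [Ag⁺]^2[CrO₄²⁻] = [Ag⁺]^2(4.4×10⁻³)
[Ag⁺]^2 = 1.5×10⁻¹² / (4.4×10⁻³) = 3.4×10⁻¹⁰
[Ag⁺] = 1.8×10⁻⁵ M

1.8×10⁻⁵ M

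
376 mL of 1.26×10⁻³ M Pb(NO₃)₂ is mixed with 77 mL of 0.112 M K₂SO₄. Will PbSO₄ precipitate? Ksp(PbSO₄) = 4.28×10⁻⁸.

Yes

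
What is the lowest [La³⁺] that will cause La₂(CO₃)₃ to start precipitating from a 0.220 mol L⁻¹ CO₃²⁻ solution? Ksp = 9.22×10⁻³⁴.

2.94×10⁻¹⁶ M

Precipitation of each salt begins when its ion product equals Ksp.
La₂(CO₃)₃(s) ⇌ 2 La³⁺(aq) + 3 CO₃²⁻(aq)
Ksp = [La³⁺]^2[CO₃²⁻]^3 = [La³⁺]^2(0.220)^3
[La³⁺]^2 = 9.22×10⁻³⁴ / (0.220)^3 = 8.66×10⁻³²
[La³⁺] = 2.94×10⁻¹⁶ mol L⁻¹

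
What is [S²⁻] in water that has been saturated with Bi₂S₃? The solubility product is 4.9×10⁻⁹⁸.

4.1×10⁻²⁰ M

Bi₂S₃(s) ⇌ 2 Bi³⁺(aq) + 3 S²⁻(aq)
Let s be the molar solubility. Then [Bi³⁺] = 2s and [S²⁻] = 3s.
Ksp = [Bi³⁺]^2[S²⁻]^3 = (2s)^2 · (3s)^3 = 108s^5 = 4.9×10⁻⁹⁸
s = 1.4×10⁻²⁰ M
[S²⁻] = 3s = 4.1×10⁻²⁰ M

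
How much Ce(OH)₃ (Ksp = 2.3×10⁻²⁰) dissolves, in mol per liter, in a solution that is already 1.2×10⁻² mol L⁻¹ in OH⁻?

1.3×10⁻¹⁴ M

Ce(OH)₃(s) ⇌ Ce³⁺(aq) + 3 OH⁻(aq)
OH⁻ is already present at 1.2×10⁻² mol L⁻¹. If s mol/L of Ce(OH)₃ dissolves, [Ce³⁺] = s while [OH⁻] ≈ 1.2×10⁻² mol L⁻¹.
Ksp = [Ce³⁺][OH⁻]^3 = s(1.2×10⁻²)^3
s = 2.3×10⁻²⁰ / (1.2×10⁻²)^3 = 1.3×10⁻¹⁴
s = 1.3×10⁻¹⁴ mol L⁻¹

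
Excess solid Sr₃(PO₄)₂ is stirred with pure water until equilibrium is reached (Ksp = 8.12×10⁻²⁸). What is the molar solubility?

Sr₃(PO₄)₂(s) ⇌ 3 Sr²⁺(aq) + 2 PO₄³⁻(aq)
Let s be the molar solubility. Then [Sr²⁺] = 3s and [PO₄³⁻] = 2s.
Ksp = [Sr²⁺]^3[PO₄³⁻]^2 = (3s)^3 · (2s)^2 = 108s^5
108s^5 = 8.12×10⁻²⁸  ⇒  s^5 = 7.52×10⁻³⁰
s = (7.52×10⁻³⁰)^(1/5) = 1.50×10⁻⁶ mol L⁻¹

1.50×10⁻⁶ M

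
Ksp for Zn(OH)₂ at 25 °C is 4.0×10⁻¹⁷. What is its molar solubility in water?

Zn(OH)₂(s) ⇌ Zn²⁺(aq) + 2 OH⁻(aq)
For each mole of Zn(OH)₂ that dissolves per liter, [Zn²⁺] = s and [OH⁻] = 2s; let s denote this solubility.
Ksp = [Zn²⁺][OH⁻]^2 = s · (2s)^2 = 4s^3
4s^3 = 4.0×10⁻¹⁷  ⇒  s^3 = 1.0×10⁻¹⁷
s = 2.2×10⁻⁶ M

2.2×10⁻⁶ M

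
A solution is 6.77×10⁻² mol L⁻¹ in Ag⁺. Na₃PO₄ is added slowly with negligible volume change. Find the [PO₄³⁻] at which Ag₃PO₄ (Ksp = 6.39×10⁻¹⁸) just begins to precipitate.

2.06×10⁻¹⁴ M

The threshold for precipitation is Q = Ksp.
Ag₃PO₄(s) ⇌ 3 Ag⁺(aq) + PO₄³⁻(aq)
Ksp = [Ag⁺]^3[PO₄³⁻] = [PO₄³⁻](6.77×10⁻²)^3
[PO₄³⁻] = 6.39×10⁻¹⁸ / (6.77×10⁻²)^3 = 2.06×10⁻¹⁴
[PO₄³⁻] = 2.06×10⁻¹⁴ mol L⁻¹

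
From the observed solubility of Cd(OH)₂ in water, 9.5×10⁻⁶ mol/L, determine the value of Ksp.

Cd(OH)₂(s) ⇌ Cd²⁺(aq) + 2 OH⁻(aq)
Let s be the molar solubility. Then [Cd²⁺] = s and [OH⁻] = 2s.
Ksp = [Cd²⁺][OH⁻]^2 = s · (2s)^2 = 4s^3
Ksp = 4 × (9.5×10⁻⁶)^3 = 3.4×10⁻¹⁵

Ksp = 3.4×10⁻¹⁵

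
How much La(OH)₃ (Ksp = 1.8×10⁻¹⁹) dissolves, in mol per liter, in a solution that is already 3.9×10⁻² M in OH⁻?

3.0×10⁻¹⁵ M

La(OH)₃(s) ⇌ La³⁺(aq) + 3 OH⁻(aq)
Let s be the solubility of La(OH)₃ here. The common ion gives [OH⁻] ≈ 3.9×10⁻² M, and [La³⁺] = s.
Ksp = [La³⁺][OH⁻]^3 = s(3.9×10⁻²)^3
s = 1.8×10⁻¹⁹ / (3.9×10⁻²)^3 = 3.0×10⁻¹⁵
s = 3.0×10⁻¹⁵ M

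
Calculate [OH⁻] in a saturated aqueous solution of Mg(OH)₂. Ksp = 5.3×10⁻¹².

2.2×10⁻⁴ M

Mg(OH)₂(s) ⇌ Mg²⁺(aq) + 2 OH⁻(aq)
Call the molar solubility s, so that [Mg²⁺] = s and [OH⁻] = 2s.
Ksp = [Mg²⁺][OH⁻]^2 = s · (2s)^2 = 4s^3 = 5.3×10⁻¹²
s = 1.1×10⁻⁴ mol L⁻¹
[OH⁻] = 2s = 2.2×10⁻⁴ mol L⁻¹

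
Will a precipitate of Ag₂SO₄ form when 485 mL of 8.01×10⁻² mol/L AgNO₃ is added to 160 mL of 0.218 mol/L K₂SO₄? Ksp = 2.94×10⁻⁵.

Yes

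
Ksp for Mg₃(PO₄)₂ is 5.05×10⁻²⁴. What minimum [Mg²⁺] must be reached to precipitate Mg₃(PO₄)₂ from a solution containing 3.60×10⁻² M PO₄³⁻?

Precipitation of each salt begins when its ion product equals Ksp.
Mg₃(PO₄)₂(s) ⇌ 3 Mg²⁺(aq) + 2 PO₄³⁻(aq)
Ksp = [Mg²⁺]^3[PO₄³⁻]^2 = [Mg²⁺]^3(3.60×10⁻²)^2
[Mg²⁺]^3 = 5.05×10⁻²⁴ / (3.60×10⁻²)^2 = 3.90×10⁻²¹
[Mg²⁺] = 1.57×10⁻⁷ M

1.57×10⁻⁷ M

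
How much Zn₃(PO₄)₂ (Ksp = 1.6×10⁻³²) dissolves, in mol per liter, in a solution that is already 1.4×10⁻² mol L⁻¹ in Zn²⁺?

Zn₃(PO₄)₂(s) ⇌ 3 Zn²⁺(aq) + 2 PO₄³⁻(aq)
Zn²⁺ is already present at 1.4×10⁻² mol L⁻¹. If s mol/L of Zn₃(PO₄)₂ dissolves, [PO₄³⁻] = 2s while [Zn²⁺] ≈ 1.4×10⁻² mol L⁻¹.
Ksp = [Zn²⁺]^3[PO₄³⁻]^2 = (1.4×10⁻²)^3(2s)^2
(2s)^2 = 1.6×10⁻³² / (1.4×10⁻²)^3 = 5.8×10⁻²⁷
s = 3.8×10⁻¹⁴ mol L⁻¹

3.8×10⁻¹⁴ M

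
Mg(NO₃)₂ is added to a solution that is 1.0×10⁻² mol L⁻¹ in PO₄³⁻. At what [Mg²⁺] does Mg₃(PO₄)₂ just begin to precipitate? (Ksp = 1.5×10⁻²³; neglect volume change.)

5.3×10⁻⁷ M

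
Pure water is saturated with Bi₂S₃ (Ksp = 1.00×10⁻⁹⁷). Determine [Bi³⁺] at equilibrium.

Bi₂S₃(s) ⇌ 2 Bi³⁺(aq) + 3 S²⁻(aq)
For each mole of Bi₂S₃ that dissolves per liter, [Bi³⁺] = 2s and [S²⁻] = 3s; let s denote this solubility.
Ksp = [Bi³⁺]^2[S²⁻]^3 = (2s)^2 · (3s)^3 = 108s^5 = 1.00×10⁻⁹⁷
s = 1.56×10⁻²⁰ mol L⁻¹
[Bi³⁺] = 2s = 3.12×10⁻²⁰ mol L⁻¹

3.12×10⁻²⁰ M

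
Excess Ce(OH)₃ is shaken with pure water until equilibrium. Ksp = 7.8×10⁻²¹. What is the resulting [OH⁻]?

Ce(OH)₃(s) ⇌ Ce³⁺(aq) + 3 OH⁻(aq)
Call the molar solubility s, so that [Ce³⁺] = s and [OH⁻] = 3s.
Ksp = [Ce³⁺][OH⁻]^3 = s · (3s)^3 = 27s^4 = 7.8×10⁻²¹
s = 4.1×10⁻⁶ mol/L
[OH⁻] = 3s = 1.2×10⁻⁵ mol/L

1.2×10⁻⁵ M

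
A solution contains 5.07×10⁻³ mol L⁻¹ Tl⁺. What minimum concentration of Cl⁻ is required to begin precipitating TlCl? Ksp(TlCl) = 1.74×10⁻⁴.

Precipitation of each salt begins when its ion product equals Ksp.
TlCl(s) ⇌ Tl⁺(aq) + Cl⁻(aq)
Ksp = [Tl⁺][Cl⁻] = [Cl⁻](5.07×10⁻³)
[Cl⁻] = 1.74×10⁻⁴ / (5.07×10⁻³) = 3.43×10⁻²
[Cl⁻] = 3.43×10⁻² mol L⁻¹

3.43×10⁻² M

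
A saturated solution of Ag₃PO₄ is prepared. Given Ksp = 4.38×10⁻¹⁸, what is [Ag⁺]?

Ag₃PO₄(s) ⇌ 3 Ag⁺(aq) + PO₄³⁻(aq)
For each mole of Ag₃PO₄ that dissolves per liter, [Ag⁺] = 3s and [PO₄³⁻] = s; let s denote this solubility.
Ksp = [Ag⁺]^3[PO₄³⁻] = (3s)^3 · s = 27s^4 = 4.38×10⁻¹⁸
s = 2.01×10⁻⁵ mol L⁻¹
[Ag⁺] = 3s = 6.02×10⁻⁵ mol L⁻¹

6.02×10⁻⁵ M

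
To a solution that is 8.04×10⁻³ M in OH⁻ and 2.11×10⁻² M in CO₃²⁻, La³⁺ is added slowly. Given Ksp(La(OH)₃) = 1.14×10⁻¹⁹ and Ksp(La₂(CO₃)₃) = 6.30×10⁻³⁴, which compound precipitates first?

La₂(CO₃)₃

Precipitation of each salt begins when its ion product equals Ksp.
For La(OH)₃: [La³⁺] = (Ksp/[OH⁻]^3) = 2.19×10⁻¹³ M
For La₂(CO₃)₃: [La³⁺] = (Ksp/[CO₃²⁻]^3)^(1/2) = 8.19×10⁻¹⁵ M
The smaller threshold [La³⁺] is reached first, so La₂(CO₃)₃ precipitates first.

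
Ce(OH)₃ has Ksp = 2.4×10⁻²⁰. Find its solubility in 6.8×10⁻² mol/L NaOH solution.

7.6×10⁻¹⁷ M

Ce(OH)₃(s) ⇌ Ce³⁺(aq) + 3 OH⁻(aq)
Let s be the solubility of Ce(OH)₃ here. The common ion gives [OH⁻] ≈ 6.8×10⁻² mol/L, and [Ce³⁺] = s.
Ksp = [Ce³⁺][OH⁻]^3 = s(6.8×10⁻²)^3
s = 2.4×10⁻²⁰ / (6.8×10⁻²)^3 = 7.6×10⁻¹⁷
s = 7.6×10⁻¹⁷ mol/L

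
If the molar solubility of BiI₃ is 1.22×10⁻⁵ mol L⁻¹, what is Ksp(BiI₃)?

BiI₃(s) ⇌ Bi³⁺(aq) + 3 I⁻(aq)
With molar solubility s: [Bi³⁺] = s, [I⁻] = 3s.
Ksp = [Bi³⁺][I⁻]^3 = s · (3s)^3 = 27s^4
Ksp = 27 × (1.22×10⁻⁵)^4 = 5.98×10⁻¹⁹

Ksp = 5.98×10⁻¹⁹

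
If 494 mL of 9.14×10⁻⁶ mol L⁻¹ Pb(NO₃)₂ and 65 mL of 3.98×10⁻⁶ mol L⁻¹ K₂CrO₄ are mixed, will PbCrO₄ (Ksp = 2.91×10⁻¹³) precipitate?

Yes

After mixing, V = 494 mL + 65 mL = 559 mL.
[Pb²⁺] = (9.14×10⁻⁶)(494)/559 = 8.08×10⁻⁶ mol L⁻¹
[CrO₄²⁻] = (3.98×10⁻⁶)(65)/559 = 4.63×10⁻⁷ mol L⁻¹
Q = [Pb²⁺][CrO₄²⁻] = 3.74×10⁻¹²
Q = 3.74×10⁻¹² > Ksp = 2.91×10⁻¹³, so the solution is supersaturated and PbCrO₄ precipitates.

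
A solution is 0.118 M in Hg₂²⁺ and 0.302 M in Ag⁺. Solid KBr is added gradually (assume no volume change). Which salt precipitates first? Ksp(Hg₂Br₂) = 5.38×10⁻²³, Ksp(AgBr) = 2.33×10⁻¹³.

AgBr

Precipitation begins when Q = Ksp.
For Hg₂Br₂: [Br⁻] = (Ksp/[Hg₂²⁺])^(1/2) = 2.14×10⁻¹¹ M
For AgBr: [Br⁻] = (Ksp/[Ag⁺]) = 7.72×10⁻¹³ M
AgBr requires the lower [Br⁻], so it precipitates first.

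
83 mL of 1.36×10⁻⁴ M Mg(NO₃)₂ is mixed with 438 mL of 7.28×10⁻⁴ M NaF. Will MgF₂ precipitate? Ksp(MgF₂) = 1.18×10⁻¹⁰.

No

Total volume after mixing = 83 + 438 = 521 mL.
[Mg²⁺] = (1.36×10⁻⁴)(83)/521 = 2.17×10⁻⁵ M
[F⁻] = (7.28×10⁻⁴)(438)/521 = 6.12×10⁻⁴ M
Q = [Mg²⁺][F⁻]^2 = 8.12×10⁻¹²
Q = 8.12×10⁻¹² < Ksp = 1.18×10⁻¹⁰, so the solution is unsaturated and no precipitate forms.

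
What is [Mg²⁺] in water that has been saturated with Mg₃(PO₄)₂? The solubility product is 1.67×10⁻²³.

Mg₃(PO₄)₂(s) ⇌ 3 Mg²⁺(aq) + 2 PO₄³⁻(aq)
If s mol/L of Mg₃(PO₄)₂ dissolves, [Mg²⁺] = 3s and [PO₄³⁻] = 2s.
Ksp = [Mg²⁺]^3[PO₄³⁻]^2 = (3s)^3 · (2s)^2 = 108s^5 = 1.67×10⁻²³
s = 1.09×10⁻⁵ M
[Mg²⁺] = 3s = 3.27×10⁻⁵ M

3.27×10⁻⁵ M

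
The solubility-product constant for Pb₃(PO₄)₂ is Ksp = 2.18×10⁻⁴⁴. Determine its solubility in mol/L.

Pb₃(PO₄)₂(s) ⇌ 3 Pb²⁺(aq) + 2 PO₄³⁻(aq)
With molar solubility s: [Pb²⁺] = 3s, [PO₄³⁻] = 2s.
Ksp = [Pb²⁺]^3[PO₄³⁻]^2 = (3s)^3 · (2s)^2 = 108s^5
108s^5 = 2.18×10⁻⁴⁴  ⇒  s^5 = 2.02×10⁻⁴⁶
s = 7.26×10⁻¹⁰ mol/L

7.26×10⁻¹⁰ M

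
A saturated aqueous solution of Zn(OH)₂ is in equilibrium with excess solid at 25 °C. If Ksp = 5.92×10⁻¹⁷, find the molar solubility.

2.46×10⁻⁶ M

Zn(OH)₂(s) ⇌ Zn²⁺(aq) + 2 OH⁻(aq)
For each mole of Zn(OH)₂ that dissolves per liter, [Zn²⁺] = s and [OH⁻] = 2s; let s denote this solubility.
Ksp = [Zn²⁺][OH⁻]^2 = s · (2s)^2 = 4s^3
4s^3 = 5.92×10⁻¹⁷  ⇒  s^3 = 1.48×10⁻¹⁷
s = (1.48×10⁻¹⁷)^(1/3) = 2.46×10⁻⁶ mol/L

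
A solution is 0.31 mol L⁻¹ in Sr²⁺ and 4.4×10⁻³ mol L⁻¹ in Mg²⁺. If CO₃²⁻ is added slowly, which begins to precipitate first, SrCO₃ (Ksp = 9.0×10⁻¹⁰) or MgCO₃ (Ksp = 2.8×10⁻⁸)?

SrCO₃

A salt starts to precipitate once the ion product Q reaches its Ksp.
For SrCO₃: [CO₃²⁻] = (Ksp/[Sr²⁺]) = 2.9×10⁻⁹ mol L⁻¹
For MgCO₃: [CO₃²⁻] = (Ksp/[Mg²⁺]) = 6.4×10⁻⁶ mol L⁻¹
Since SrCO₃ needs less CO₃²⁻ to reach saturation, it precipitates first.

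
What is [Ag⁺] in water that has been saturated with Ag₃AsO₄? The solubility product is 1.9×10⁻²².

Ag₃AsO₄(s) ⇌ 3 Ag⁺(aq) + AsO₄³⁻(aq)
Call the molar solubility s, so that [Ag⁺] = 3s and [AsO₄³⁻] = s.
Ksp = [Ag⁺]^3[AsO₄³⁻] = (3s)^3 · s = 27s^4 = 1.9×10⁻²²
s = 1.6×10⁻⁶ mol/L
[Ag⁺] = 3s = 4.9×10⁻⁶ mol/L

4.9×10⁻⁶ M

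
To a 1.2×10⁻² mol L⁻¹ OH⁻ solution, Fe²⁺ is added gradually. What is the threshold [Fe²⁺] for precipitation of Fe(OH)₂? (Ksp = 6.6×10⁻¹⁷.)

Each salt precipitates once Q = Ksp for that salt.
Fe(OH)₂(s) ⇌ Fe²⁺(aq) + 2 OH⁻(aq)
Ksp = [Fe²⁺][OH⁻]^2 = [Fe²⁺](1.2×10⁻²)^2
[Fe²⁺] = 6.6×10⁻¹⁷ / (1.2×10⁻²)^2 = 4.6×10⁻¹³
[Fe²⁺] = 4.6×10⁻¹³ mol L⁻¹

4.6×10⁻¹³ M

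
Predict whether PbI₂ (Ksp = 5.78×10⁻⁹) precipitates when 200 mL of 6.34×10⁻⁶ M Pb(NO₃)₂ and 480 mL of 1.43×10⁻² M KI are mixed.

No

After mixing, V = 200 mL + 480 mL = 680 mL.
[Pb²⁺] = (6.34×10⁻⁶)(200)/680 = 1.86×10⁻⁶ M
[I⁻] = (1.43×10⁻²)(480)/680 = 1.01×10⁻² M
Q = [Pb²⁺][I⁻]^2 = 1.90×10⁻¹⁰
Q = 1.90×10⁻¹⁰ < Ksp = 5.78×10⁻⁹, so the solution is unsaturated and no precipitate forms.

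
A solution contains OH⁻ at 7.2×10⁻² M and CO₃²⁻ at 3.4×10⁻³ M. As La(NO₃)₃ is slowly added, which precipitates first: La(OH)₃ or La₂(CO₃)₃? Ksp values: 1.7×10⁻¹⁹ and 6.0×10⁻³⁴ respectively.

La(OH)₃

A salt starts to precipitate once the ion product Q reaches its Ksp.
For La(OH)₃: [La³⁺] = (Ksp/[OH⁻]^3) = 4.6×10⁻¹⁶ M
For La₂(CO₃)₃: [La³⁺] = (Ksp/[CO₃²⁻]^3)^(1/2) = 1.2×10⁻¹³ M
The smaller threshold [La³⁺] is reached first, so La(OH)₃ precipitates first.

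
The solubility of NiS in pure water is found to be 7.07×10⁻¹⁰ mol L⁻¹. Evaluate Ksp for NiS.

Ksp = 5.00×10⁻¹⁹

NiS(s) ⇌ Ni²⁺(aq) + S²⁻(aq)
Call the molar solubility s, so that [Ni²⁺] = s and [S²⁻] = s.
Ksp = [Ni²⁺][S²⁻] = s · s = s^2
Ksp = (7.07×10⁻¹⁰)^2 = 5.00×10⁻¹⁹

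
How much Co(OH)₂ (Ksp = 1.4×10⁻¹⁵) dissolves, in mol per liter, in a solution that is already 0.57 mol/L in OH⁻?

4.3×10⁻¹⁵ M

Co(OH)₂(s) ⇌ Co²⁺(aq) + 2 OH⁻(aq)
With OH⁻ already at 0.57 mol/L and s small, take [OH⁻] ≈ 0.57 mol/L and [Co²⁺] = s.
Ksp = [Co²⁺][OH⁻]^2 = s(0.57)^2
s = 1.4×10⁻¹⁵ / (0.57)^2 = 4.3×10⁻¹⁵
s = 4.3×10⁻¹⁵ mol/L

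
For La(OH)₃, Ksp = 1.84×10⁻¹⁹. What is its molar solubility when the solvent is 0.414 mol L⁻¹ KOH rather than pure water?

La(OH)₃(s) ⇌ La³⁺(aq) + 3 OH⁻(aq)
The solution already contains OH⁻ at 0.414 mol L⁻¹. Let s be the molar solubility of La(OH)₃.
[OH⁻] ≈ 0.414 mol L⁻¹ (common ion dominates); [La³⁺] = s.
Ksp = [La³⁺][OH⁻]^3 = s(0.414)^3
s = 1.84×10⁻¹⁹ / (0.414)^3 = 2.59×10⁻¹⁸
s = 2.59×10⁻¹⁸ mol L⁻¹

2.59×10⁻¹⁸ M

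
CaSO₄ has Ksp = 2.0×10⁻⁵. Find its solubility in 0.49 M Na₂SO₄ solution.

CaSO₄(s) ⇌ Ca²⁺(aq) + SO₄²⁻(aq)
Let s be the solubility of CaSO₄ here. The common ion gives [SO₄²⁻] ≈ 0.49 M, and [Ca²⁺] = s.
Ksp = [Ca²⁺][SO₄²⁻] = s(0.49)
s = 2.0×10⁻⁵ / (0.49) = 4.1×10⁻⁵
s = 4.1×10⁻⁵ M

4.1×10⁻⁵ M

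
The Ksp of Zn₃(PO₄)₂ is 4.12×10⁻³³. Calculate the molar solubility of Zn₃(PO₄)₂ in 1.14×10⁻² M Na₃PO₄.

1.05×10⁻¹⁰ M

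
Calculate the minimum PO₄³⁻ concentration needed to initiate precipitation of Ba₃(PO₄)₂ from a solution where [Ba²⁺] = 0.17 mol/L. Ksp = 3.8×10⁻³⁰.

2.8×10⁻¹⁴ M

Each salt precipitates once Q = Ksp for that salt.
Ba₃(PO₄)₂(s) ⇌ 3 Ba²⁺(aq) + 2 PO₄³⁻(aq)
Ksp = [Ba²⁺]^3[PO₄³⁻]^2 = [PO₄³⁻]^2(0.17)^3
[PO₄³⁻]^2 = 3.8×10⁻³⁰ / (0.17)^3 = 7.7×10⁻²⁸
[PO₄³⁻] = 2.8×10⁻¹⁴ mol/L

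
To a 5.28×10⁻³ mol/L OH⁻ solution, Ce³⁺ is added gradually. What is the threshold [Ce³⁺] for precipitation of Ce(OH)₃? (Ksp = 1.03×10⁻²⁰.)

7.00×10⁻¹⁴ M

Each salt precipitates once Q = Ksp for that salt.
Ce(OH)₃(s) ⇌ Ce³⁺(aq) + 3 OH⁻(aq)
Ksp = [Ce³⁺][OH⁻]^3 = [Ce³⁺](5.28×10⁻³)^3
[Ce³⁺] = 1.03×10⁻²⁰ / (5.28×10⁻³)^3 = 7.00×10⁻¹⁴
[Ce³⁺] = 7.00×10⁻¹⁴ mol/L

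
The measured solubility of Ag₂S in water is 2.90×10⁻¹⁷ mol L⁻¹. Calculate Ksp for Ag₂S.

Ksp = 9.76×10⁻⁵⁰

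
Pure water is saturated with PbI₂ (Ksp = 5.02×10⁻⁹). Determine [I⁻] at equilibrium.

2.16×10⁻³ M

PbI₂(s) ⇌ Pb²⁺(aq) + 2 I⁻(aq)
For each mole of PbI₂ that dissolves per liter, [Pb²⁺] = s and [I⁻] = 2s; let s denote this solubility.
Ksp = [Pb²⁺][I⁻]^2 = s · (2s)^2 = 4s^3 = 5.02×10⁻⁹
s = 1.08×10⁻³ mol L⁻¹
[I⁻] = 2s = 2.16×10⁻³ mol L⁻¹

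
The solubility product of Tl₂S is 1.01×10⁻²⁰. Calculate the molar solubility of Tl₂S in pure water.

1.36×10⁻⁷ M

Tl₂S(s) ⇌ 2 Tl⁺(aq) + S²⁻(aq)
If s mol/L of Tl₂S dissolves, [Tl⁺] = 2s and [S²⁻] = s.
Ksp = [Tl⁺]^2[S²⁻] = (2s)^2 · s = 4s^3
4s^3 = 1.01×10⁻²⁰  ⇒  s^3 = 2.53×10⁻²¹
Taking the 3rd root, s = 1.36×10⁻⁷ M.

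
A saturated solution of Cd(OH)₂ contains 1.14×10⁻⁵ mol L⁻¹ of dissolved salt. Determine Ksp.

Ksp = 5.93×10⁻¹⁵

Cd(OH)₂(s) ⇌ Cd²⁺(aq) + 2 OH⁻(aq)
Call the molar solubility s, so that [Cd²⁺] = s and [OH⁻] = 2s.
Ksp = [Cd²⁺][OH⁻]^2 = s · (2s)^2 = 4s^3
Ksp = 4 × (1.14×10⁻⁵)^3 = 5.93×10⁻¹⁵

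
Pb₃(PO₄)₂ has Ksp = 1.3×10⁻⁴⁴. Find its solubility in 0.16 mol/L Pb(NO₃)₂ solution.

8.9×10⁻²² M

Pb₃(PO₄)₂(s) ⇌ 3 Pb²⁺(aq) + 2 PO₄³⁻(aq)
The solution already contains Pb²⁺ at 0.16 mol/L. Let s be the molar solubility of Pb₃(PO₄)₂.
[Pb²⁺] ≈ 0.16 mol/L (common ion dominates); [PO₄³⁻] = 2s.
Ksp = [Pb²⁺]^3[PO₄³⁻]^2 = (0.16)^3(2s)^2
(2s)^2 = 1.3×10⁻⁴⁴ / (0.16)^3 = 3.2×10⁻⁴²
s = 8.9×10⁻²² mol/L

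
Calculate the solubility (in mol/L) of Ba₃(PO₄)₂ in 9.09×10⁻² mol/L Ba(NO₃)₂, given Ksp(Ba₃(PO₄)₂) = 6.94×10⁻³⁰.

4.81×10⁻¹⁴ M

Ba₃(PO₄)₂(s) ⇌ 3 Ba²⁺(aq) + 2 PO₄³⁻(aq)
The solution already contains Ba²⁺ at 9.09×10⁻² mol/L. Let s be the molar solubility of Ba₃(PO₄)₂.
[Ba²⁺] ≈ 9.09×10⁻² mol/L (common ion dominates); [PO₄³⁻] = 2s.
Ksp = [Ba²⁺]^3[PO₄³⁻]^2 = (9.09×10⁻²)^3(2s)^2
(2s)^2 = 6.94×10⁻³⁰ / (9.09×10⁻²)^3 = 9.24×10⁻²⁷
s = 4.81×10⁻¹⁴ mol/L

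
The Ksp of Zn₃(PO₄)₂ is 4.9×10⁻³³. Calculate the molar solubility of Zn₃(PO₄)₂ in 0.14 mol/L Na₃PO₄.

2.1×10⁻¹¹ M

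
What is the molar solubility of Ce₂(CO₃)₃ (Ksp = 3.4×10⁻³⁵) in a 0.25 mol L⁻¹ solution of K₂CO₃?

2.3×10⁻¹⁷ M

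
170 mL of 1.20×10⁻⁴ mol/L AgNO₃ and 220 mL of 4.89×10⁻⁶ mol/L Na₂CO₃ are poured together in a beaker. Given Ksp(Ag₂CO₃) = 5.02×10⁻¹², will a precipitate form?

No

The combined volume is 390 mL.
[Ag⁺] = (1.20×10⁻⁴)(170)/390 = 5.23×10⁻⁵ mol/L
[CO₃²⁻] = (4.89×10⁻⁶)(220)/390 = 2.76×10⁻⁶ mol/L
Q = [Ag⁺]^2[CO₃²⁻] = 7.55×10⁻¹⁵
Since Q (7.55×10⁻¹⁵) is less than Ksp (5.02×10⁻¹²), no Ag₂CO₃ precipitates.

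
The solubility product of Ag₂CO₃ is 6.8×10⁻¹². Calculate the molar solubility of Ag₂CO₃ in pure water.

1.2×10⁻⁴ M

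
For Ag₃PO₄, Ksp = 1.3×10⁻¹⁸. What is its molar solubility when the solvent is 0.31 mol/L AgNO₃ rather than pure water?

Ag₃PO₄(s) ⇌ 3 Ag⁺(aq) + PO₄³⁻(aq)
With Ag⁺ already at 0.31 mol/L and s small, take [Ag⁺] ≈ 0.31 mol/L and [PO₄³⁻] = s.
Ksp = [Ag⁺]^3[PO₄³⁻] = (0.31)^3s
s = 1.3×10⁻¹⁸ / (0.31)^3 = 4.4×10⁻¹⁷
s = 4.4×10⁻¹⁷ mol/L

4.4×10⁻¹⁷ M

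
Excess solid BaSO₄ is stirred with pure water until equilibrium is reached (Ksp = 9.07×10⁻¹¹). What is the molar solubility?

BaSO₄(s) ⇌ Ba²⁺(aq) + SO₄²⁻(aq)
Call the molar solubility s, so that [Ba²⁺] = s and [SO₄²⁻] = s.
Ksp = [Ba²⁺][SO₄²⁻] = s · s = s^2
s^2 = 9.07×10⁻¹¹
s = 9.52×10⁻⁶ mol/L

9.52×10⁻⁶ M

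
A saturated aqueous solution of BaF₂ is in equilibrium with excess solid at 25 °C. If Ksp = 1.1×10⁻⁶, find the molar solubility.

BaF₂(s) ⇌ Ba²⁺(aq) + 2 F⁻(aq)
Let s be the molar solubility. Then [Ba²⁺] = s and [F⁻] = 2s.
Ksp = [Ba²⁺][F⁻]^2 = s · (2s)^2 = 4s^3
4s^3 = 1.1×10⁻⁶  ⇒  s^3 = 2.8×10⁻⁷
s = (2.8×10⁻⁷)^(1/3) = 6.5×10⁻³ M

6.5×10⁻³ M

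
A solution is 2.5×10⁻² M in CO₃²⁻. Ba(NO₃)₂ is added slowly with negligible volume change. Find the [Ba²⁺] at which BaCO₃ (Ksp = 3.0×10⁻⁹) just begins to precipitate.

Each salt precipitates once Q = Ksp for that salt.
BaCO₃(s) ⇌ Ba²⁺(aq) + CO₃²⁻(aq)
Ksp = [Ba²⁺][CO₃²⁻] = [Ba²⁺](2.5×10⁻²)
[Ba²⁺] = 3.0×10⁻⁹ / (2.5×10⁻²) = 1.2×10⁻⁷
[Ba²⁺] = 1.2×10⁻⁷ M

1.2×10⁻⁷ M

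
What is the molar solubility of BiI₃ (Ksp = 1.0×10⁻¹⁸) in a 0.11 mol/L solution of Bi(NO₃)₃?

BiI₃(s) ⇌ Bi³⁺(aq) + 3 I⁻(aq)
Let s be the solubility of BiI₃ here. The common ion gives [Bi³⁺] ≈ 0.11 mol/L, and [I⁻] = 3s.
Ksp = [Bi³⁺][I⁻]^3 = (0.11)(3s)^3
(3s)^3 = 1.0×10⁻¹⁸ / (0.11) = 9.1×10⁻¹⁸
s = 7.0×10⁻⁷ mol/L

7.0×10⁻⁷ M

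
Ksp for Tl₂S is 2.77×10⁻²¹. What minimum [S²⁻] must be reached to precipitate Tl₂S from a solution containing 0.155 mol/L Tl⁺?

Each salt precipitates once Q = Ksp for that salt.
Tl₂S(s) ⇌ 2 Tl⁺(aq) + S²⁻(aq)
Ksp = [Tl⁺]^2[S²⁻] = [S²⁻](0.155)^2
[S²⁻] = 2.77×10⁻²¹ / (0.155)^2 = 1.15×10⁻¹⁹
[S²⁻] = 1.15×10⁻¹⁹ mol/L

1.15×10⁻¹⁹ M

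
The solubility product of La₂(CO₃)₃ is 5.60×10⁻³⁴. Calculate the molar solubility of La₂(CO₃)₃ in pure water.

8.77×10⁻⁸ M

La₂(CO₃)₃(s) ⇌ 2 La³⁺(aq) + 3 CO₃²⁻(aq)
Let s be the molar solubility. Then [La³⁺] = 2s and [CO₃²⁻] = 3s.
Ksp = [La³⁺]^2[CO₃²⁻]^3 = (2s)^2 · (3s)^3 = 108s^5
108s^5 = 5.60×10⁻³⁴  ⇒  s^5 = 5.19×10⁻³⁶
Taking the 5th root, s = 8.77×10⁻⁸ M.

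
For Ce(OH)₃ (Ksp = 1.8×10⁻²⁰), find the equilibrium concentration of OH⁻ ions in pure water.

Ce(OH)₃(s) ⇌ Ce³⁺(aq) + 3 OH⁻(aq)
With molar solubility s: [Ce³⁺] = s, [OH⁻] = 3s.
Ksp = [Ce³⁺][OH⁻]^3 = s · (3s)^3 = 27s^4 = 1.8×10⁻²⁰
s = 5.1×10⁻⁶ M
[OH⁻] = 3s = 1.5×10⁻⁵ M

1.5×10⁻⁵ M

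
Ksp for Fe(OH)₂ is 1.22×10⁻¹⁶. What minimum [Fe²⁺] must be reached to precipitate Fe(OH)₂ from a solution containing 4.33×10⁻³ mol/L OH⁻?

A salt starts to precipitate once the ion product Q reaches its Ksp.
Fe(OH)₂(s) ⇌ Fe²⁺(aq) + 2 OH⁻(aq)
Ksp = [Fe²⁺][OH⁻]^2 = [Fe²⁺](4.33×10⁻³)^2
[Fe²⁺] = 1.22×10⁻¹⁶ / (4.33×10⁻³)^2 = 6.51×10⁻¹²
[Fe²⁺] = 6.51×10⁻¹² mol/L

6.51×10⁻¹² M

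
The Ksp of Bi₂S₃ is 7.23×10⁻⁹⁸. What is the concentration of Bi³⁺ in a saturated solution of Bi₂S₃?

2.93×10⁻²⁰ M

Bi₂S₃(s) ⇌ 2 Bi³⁺(aq) + 3 S²⁻(aq)
Call the molar solubility s, so that [Bi³⁺] = 2s and [S²⁻] = 3s.
Ksp = [Bi³⁺]^2[S²⁻]^3 = (2s)^2 · (3s)^3 = 108s^5 = 7.23×10⁻⁹⁸
s = 1.46×10⁻²⁰ mol L⁻¹
[Bi³⁺] = 2s = 2.93×10⁻²⁰ mol L⁻¹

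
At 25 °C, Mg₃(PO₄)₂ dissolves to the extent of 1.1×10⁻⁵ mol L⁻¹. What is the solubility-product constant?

Mg₃(PO₄)₂(s) ⇌ 3 Mg²⁺(aq) + 2 PO₄³⁻(aq)
Let s be the molar solubility. Then [Mg²⁺] = 3s and [PO₄³⁻] = 2s.
Ksp = [Mg²⁺]^3[PO₄³⁻]^2 = (3s)^3 · (2s)^2 = 108s^5
Ksp = 108 × (1.1×10⁻⁵)^5 = 1.7×10⁻²³

Ksp = 1.7×10⁻²³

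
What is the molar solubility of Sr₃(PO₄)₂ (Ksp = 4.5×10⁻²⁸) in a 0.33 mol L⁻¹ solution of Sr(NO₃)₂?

5.6×10⁻¹⁴ M

Sr₃(PO₄)₂(s) ⇌ 3 Sr²⁺(aq) + 2 PO₄³⁻(aq)
Let s be the solubility of Sr₃(PO₄)₂ here. The common ion gives [Sr²⁺] ≈ 0.33 mol L⁻¹, and [PO₄³⁻] = 2s.
Ksp = [Sr²⁺]^3[PO₄³⁻]^2 = (0.33)^3(2s)^2
(2s)^2 = 4.5×10⁻²⁸ / (0.33)^3 = 1.3×10⁻²⁶
s = 5.6×10⁻¹⁴ mol L⁻¹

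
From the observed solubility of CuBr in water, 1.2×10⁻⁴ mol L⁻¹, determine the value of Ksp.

CuBr(s) ⇌ Cu⁺(aq) + Br⁻(aq)
If s mol/L of CuBr dissolves, [Cu⁺] = s and [Br⁻] = s.
Ksp = [Cu⁺][Br⁻] = s · s = s^2
Ksp = (1.2×10⁻⁴)^2 = 1.4×10⁻⁸

Ksp = 1.4×10⁻⁸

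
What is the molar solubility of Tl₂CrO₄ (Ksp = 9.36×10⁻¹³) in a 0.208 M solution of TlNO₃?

2.16×10⁻¹¹ M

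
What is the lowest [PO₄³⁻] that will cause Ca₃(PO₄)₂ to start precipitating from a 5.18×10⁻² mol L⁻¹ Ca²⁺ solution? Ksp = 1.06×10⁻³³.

2.76×10⁻¹⁵ M

The threshold for precipitation is Q = Ksp.
Ca₃(PO₄)₂(s) ⇌ 3 Ca²⁺(aq) + 2 PO₄³⁻(aq)
Ksp = [Ca²⁺]^3[PO₄³⁻]^2 = [PO₄³⁻]^2(5.18×10⁻²)^3
[PO₄³⁻]^2 = 1.06×10⁻³³ / (5.18×10⁻²)^3 = 7.63×10⁻³⁰
[PO₄³⁻] = 2.76×10⁻¹⁵ mol L⁻¹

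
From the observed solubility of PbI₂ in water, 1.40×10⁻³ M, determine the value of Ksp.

PbI₂(s) ⇌ Pb²⁺(aq) + 2 I⁻(aq)
Call the molar solubility s, so that [Pb²⁺] = s and [I⁻] = 2s.
Ksp = [Pb²⁺][I⁻]^2 = s · (2s)^2 = 4s^3
Ksp = 4 × (1.40×10⁻³)^3 = 1.10×10⁻⁸

Ksp = 1.10×10⁻⁸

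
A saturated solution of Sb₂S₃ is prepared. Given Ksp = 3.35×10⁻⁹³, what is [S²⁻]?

Sb₂S₃(s) ⇌ 2 Sb³⁺(aq) + 3 S²⁻(aq)
With molar solubility s: [Sb³⁺] = 2s, [S²⁻] = 3s.
Ksp = [Sb³⁺]^2[S²⁻]^3 = (2s)^2 · (3s)^3 = 108s^5 = 3.35×10⁻⁹³
s = 1.25×10⁻¹⁹ mol L⁻¹
[S²⁻] = 3s = 3.76×10⁻¹⁹ mol L⁻¹

3.76×10⁻¹⁹ M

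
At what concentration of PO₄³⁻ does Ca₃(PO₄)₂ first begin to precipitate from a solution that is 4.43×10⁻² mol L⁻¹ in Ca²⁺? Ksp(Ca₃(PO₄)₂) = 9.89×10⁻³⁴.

3.37×10⁻¹⁵ M

A salt starts to precipitate once the ion product Q reaches its Ksp.
Ca₃(PO₄)₂(s) ⇌ 3 Ca²⁺(aq) + 2 PO₄³⁻(aq)
Ksp = [Ca²⁺]^3[PO₄³⁻]^2 = [PO₄³⁻]^2(4.43×10⁻²)^3
[PO₄³⁻]^2 = 9.89×10⁻³⁴ / (4.43×10⁻²)^3 = 1.14×10⁻²⁹
[PO₄³⁻] = 3.37×10⁻¹⁵ mol L⁻¹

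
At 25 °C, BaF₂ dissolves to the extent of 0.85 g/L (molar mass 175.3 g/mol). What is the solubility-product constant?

Convert to molarity: s = 0.85 / 175.3 = 4.849×10⁻³ mol/L
BaF₂(s) ⇌ Ba²⁺(aq) + 2 F⁻(aq)
Let s be the molar solubility. Then [Ba²⁺] = s and [F⁻] = 2s.
Ksp = [Ba²⁺][F⁻]^2 = s · (2s)^2 = 4s^3
Ksp = 4 × (4.849×10⁻³)^3 = 4.6×10⁻⁷

Ksp = 4.6×10⁻⁷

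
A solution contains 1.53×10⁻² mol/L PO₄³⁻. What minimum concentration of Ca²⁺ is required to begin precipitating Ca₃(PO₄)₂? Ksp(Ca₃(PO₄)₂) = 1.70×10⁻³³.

1.94×10⁻¹⁰ M

Each salt precipitates once Q = Ksp for that salt.
Ca₃(PO₄)₂(s) ⇌ 3 Ca²⁺(aq) + 2 PO₄³⁻(aq)
Ksp = [Ca²⁺]^3[PO₄³⁻]^2 = [Ca²⁺]^3(1.53×10⁻²)^2
[Ca²⁺]^3 = 1.70×10⁻³³ / (1.53×10⁻²)^2 = 7.26×10⁻³⁰
[Ca²⁺] = 1.94×10⁻¹⁰ mol/L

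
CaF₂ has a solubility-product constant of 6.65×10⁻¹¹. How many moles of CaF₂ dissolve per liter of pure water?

2.55×10⁻⁴ M

CaF₂(s) ⇌ Ca²⁺(aq) + 2 F⁻(aq)
If s mol/L of CaF₂ dissolves, [Ca²⁺] = s and [F⁻] = 2s.
Ksp = [Ca²⁺][F⁻]^2 = s · (2s)^2 = 4s^3
4s^3 = 6.65×10⁻¹¹  ⇒  s^3 = 1.66×10⁻¹¹
s = 2.55×10⁻⁴ mol L⁻¹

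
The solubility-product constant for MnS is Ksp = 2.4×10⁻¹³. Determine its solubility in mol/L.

4.9×10⁻⁷ M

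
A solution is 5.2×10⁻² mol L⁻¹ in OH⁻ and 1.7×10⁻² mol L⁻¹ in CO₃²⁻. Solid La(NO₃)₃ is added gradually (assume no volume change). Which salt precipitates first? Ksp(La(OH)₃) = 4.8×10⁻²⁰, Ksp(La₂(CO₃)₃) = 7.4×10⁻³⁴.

La(OH)₃

Each salt precipitates once Q = Ksp for that salt.
For La(OH)₃: [La³⁺] = (Ksp/[OH⁻]^3) = 3.4×10⁻¹⁶ mol L⁻¹
For La₂(CO₃)₃: [La³⁺] = (Ksp/[CO₃²⁻]^3)^(1/2) = 1.2×10⁻¹⁴ mol L⁻¹
La(OH)₃ requires the lower [La³⁺], so it precipitates first.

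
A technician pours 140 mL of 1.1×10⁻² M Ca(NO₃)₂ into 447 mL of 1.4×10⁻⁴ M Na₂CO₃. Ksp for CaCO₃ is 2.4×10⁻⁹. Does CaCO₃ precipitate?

The combined volume is 587 mL.
[Ca²⁺] = (1.1×10⁻²)(140)/587 = 2.6×10⁻³ M
[CO₃²⁻] = (1.4×10⁻⁴)(447)/587 = 1.1×10⁻⁴ M
Q = [Ca²⁺][CO₃²⁻] = 2.8×10⁻⁷
Q = 2.8×10⁻⁷ > Ksp = 2.4×10⁻⁹, so the solution is supersaturated and CaCO₃ precipitates.

Yes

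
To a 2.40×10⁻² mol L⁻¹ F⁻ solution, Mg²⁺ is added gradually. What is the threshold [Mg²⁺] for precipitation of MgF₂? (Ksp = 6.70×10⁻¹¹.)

The threshold for precipitation is Q = Ksp.
MgF₂(s) ⇌ Mg²⁺(aq) + 2 F⁻(aq)
Ksp = [Mg²⁺][F⁻]^2 = [Mg²⁺](2.40×10⁻²)^2
[Mg²⁺] = 6.70×10⁻¹¹ / (2.40×10⁻²)^2 = 1.16×10⁻⁷
[Mg²⁺] = 1.16×10⁻⁷ mol L⁻¹

1.16×10⁻⁷ M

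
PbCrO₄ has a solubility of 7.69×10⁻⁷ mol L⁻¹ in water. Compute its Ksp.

PbCrO₄(s) ⇌ Pb²⁺(aq) + CrO₄²⁻(aq)
For each mole of PbCrO₄ that dissolves per liter, [Pb²⁺] = s and [CrO₄²⁻] = s; let s denote this solubility.
Ksp = [Pb²⁺][CrO₄²⁻] = s · s = s^2
Ksp = (7.69×10⁻⁷)^2 = 5.91×10⁻¹³

Ksp = 5.91×10⁻¹³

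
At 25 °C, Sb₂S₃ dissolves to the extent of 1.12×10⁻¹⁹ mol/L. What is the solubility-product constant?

Ksp = 1.90×10⁻⁹³

Sb₂S₃(s) ⇌ 2 Sb³⁺(aq) + 3 S²⁻(aq)
Let s be the molar solubility. Then [Sb³⁺] = 2s and [S²⁻] = 3s.
Ksp = [Sb³⁺]^2[S²⁻]^3 = (2s)^2 · (3s)^3 = 108s^5
Ksp = 108 × (1.12×10⁻¹⁹)^5 = 1.90×10⁻⁹³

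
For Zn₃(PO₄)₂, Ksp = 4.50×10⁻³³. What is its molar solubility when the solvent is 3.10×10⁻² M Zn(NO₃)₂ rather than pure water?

Zn₃(PO₄)₂(s) ⇌ 3 Zn²⁺(aq) + 2 PO₄³⁻(aq)
With Zn²⁺ already at 3.10×10⁻² M and s small, take [Zn²⁺] ≈ 3.10×10⁻² M and [PO₄³⁻] = 2s.
Ksp = [Zn²⁺]^3[PO₄³⁻]^2 = (3.10×10⁻²)^3(2s)^2
(2s)^2 = 4.50×10⁻³³ / (3.10×10⁻²)^3 = 1.51×10⁻²⁸
s = 6.15×10⁻¹⁵ M

6.15×10⁻¹⁵ M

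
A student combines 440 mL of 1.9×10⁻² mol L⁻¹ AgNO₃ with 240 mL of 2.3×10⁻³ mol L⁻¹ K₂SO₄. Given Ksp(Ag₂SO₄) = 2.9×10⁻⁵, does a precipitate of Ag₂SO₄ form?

No

Total volume after mixing = 440 + 240 = 680 mL.
[Ag⁺] = (1.9×10⁻²)(440)/680 = 1.2×10⁻² mol L⁻¹
[SO₄²⁻] = (2.3×10⁻³)(240)/680 = 8.1×10⁻⁴ mol L⁻¹
Q = [Ag⁺]^2[SO₄²⁻] = 1.2×10⁻⁷
Q = 1.2×10⁻⁷ < Ksp = 2.9×10⁻⁵, so the solution is unsaturated and no precipitate forms.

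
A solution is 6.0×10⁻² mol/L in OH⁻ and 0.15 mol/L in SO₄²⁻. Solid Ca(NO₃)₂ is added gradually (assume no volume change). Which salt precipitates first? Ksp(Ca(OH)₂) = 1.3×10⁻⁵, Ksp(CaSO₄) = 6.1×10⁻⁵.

CaSO₄

The threshold for precipitation is Q = Ksp.
For Ca(OH)₂: [Ca²⁺] = (Ksp/[OH⁻]^2) = 3.6×10⁻³ mol/L
For CaSO₄: [Ca²⁺] = (Ksp/[SO₄²⁻]) = 4.1×10⁻⁴ mol/L
CaSO₄ requires the lower [Ca²⁺], so it precipitates first.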